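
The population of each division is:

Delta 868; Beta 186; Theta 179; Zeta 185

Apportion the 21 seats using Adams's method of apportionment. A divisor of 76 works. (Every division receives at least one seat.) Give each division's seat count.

Delta 12; Beta 3; Theta 3; Zeta 3

With modified divisor 76: modified quotas Delta 11.421, Beta 2.447, Theta 2.355, Zeta 2.434.
Rounding up: Delta 12, Beta 3, Theta 3, Zeta 3 (total 21).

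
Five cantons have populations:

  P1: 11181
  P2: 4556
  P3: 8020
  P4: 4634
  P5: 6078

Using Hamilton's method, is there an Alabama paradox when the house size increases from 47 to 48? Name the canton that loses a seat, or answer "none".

At 47 seats: P1 15, P2 6, P3 11, P4 7, P5 8.
At 48 seats: P1 16, P2 6, P3 11, P4 6, P5 9.
P4 drops from 7 to 6.

P4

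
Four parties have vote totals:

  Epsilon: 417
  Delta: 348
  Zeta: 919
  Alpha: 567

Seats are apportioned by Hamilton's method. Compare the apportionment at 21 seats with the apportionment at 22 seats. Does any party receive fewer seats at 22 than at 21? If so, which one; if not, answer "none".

At 21 seats: Epsilon 4, Delta 3, Zeta 9, Alpha 5.
At 22 seats: Epsilon 4, Delta 3, Zeta 9, Alpha 6.
No party's allocation decreased.

none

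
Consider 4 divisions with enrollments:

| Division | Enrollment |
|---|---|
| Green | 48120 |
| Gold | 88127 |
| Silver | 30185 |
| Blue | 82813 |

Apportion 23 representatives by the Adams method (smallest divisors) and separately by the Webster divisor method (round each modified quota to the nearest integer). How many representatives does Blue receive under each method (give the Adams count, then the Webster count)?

Adams: Green 5, Gold 8, Silver 3, Blue 7.
Webster: Green 4, Gold 8, Silver 3, Blue 8.
Blue gets 7 under Adams and 8 under Webster.

7 and 8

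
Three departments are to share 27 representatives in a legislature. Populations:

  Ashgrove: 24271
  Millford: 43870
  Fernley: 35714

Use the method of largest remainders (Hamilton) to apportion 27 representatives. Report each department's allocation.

Standard divisor: 103855 ÷ 27 ≈ 3846.481.
Standard quotas: Ashgrove 6.3099, Millford 11.4052, Fernley 9.2848.
Lower quotas: Ashgrove 6, Millford 11, Fernley 9 (sum 26, leaving 1 seat).
Remainders in descending order: Millford 0.4052, Ashgrove 0.3099, Fernley 0.2848.
The surplus seat goes to Millford.

Ashgrove 6; Millford 12; Fernley 9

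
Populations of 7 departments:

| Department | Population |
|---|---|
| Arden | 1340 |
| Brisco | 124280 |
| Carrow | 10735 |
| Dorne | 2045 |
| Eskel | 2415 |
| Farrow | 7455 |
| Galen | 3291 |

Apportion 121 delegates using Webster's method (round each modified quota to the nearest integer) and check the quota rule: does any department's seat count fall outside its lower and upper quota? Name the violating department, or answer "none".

Brisco

Standard quotas: Arden 1.070, Brisco 99.220, Carrow 8.570, Dorne 1.633, Eskel 1.928, Farrow 5.952, Galen 2.627.
Webster allocation: Arden 1, Brisco 98, Carrow 9, Dorne 2, Eskel 2, Farrow 6, Galen 3.
Brisco has quota 99.220 (lower 99, upper 100) but receives 98 — outside the quota interval.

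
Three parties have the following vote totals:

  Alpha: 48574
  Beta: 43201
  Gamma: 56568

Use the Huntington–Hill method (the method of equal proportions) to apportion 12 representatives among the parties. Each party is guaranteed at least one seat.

Alpha=4; Beta=3; Gamma=5

With divisor 12560: modified quotas Alpha 3.867, Beta 3.440, Gamma 4.504.
Geometric-mean thresholds: Alpha √(3·4)=3.464, Beta √(3·4)=3.464, Gamma √(4·5)=4.472.
Each quota rounded against its threshold gives Alpha 4, Beta 3, Gamma 5 (total 12).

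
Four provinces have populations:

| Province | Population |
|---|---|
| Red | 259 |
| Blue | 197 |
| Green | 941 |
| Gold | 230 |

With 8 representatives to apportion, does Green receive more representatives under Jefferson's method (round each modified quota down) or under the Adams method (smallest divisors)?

Jefferson

Jefferson: Red 1, Blue 1, Green 5, Gold 1.
Adams: Red 2, Blue 1, Green 4, Gold 1.
Green gets 5 under Jefferson and 4 under Adams.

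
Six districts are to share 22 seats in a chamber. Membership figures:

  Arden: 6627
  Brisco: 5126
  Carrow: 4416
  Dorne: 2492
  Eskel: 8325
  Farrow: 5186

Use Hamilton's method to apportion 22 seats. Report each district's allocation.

Standard divisor: 32172 ÷ 22 ≈ 1462.364.
Standard quotas: Arden 4.5317, Brisco 3.5053, Carrow 3.0198, Dorne 1.7041, Eskel 5.6928, Farrow 3.5463.
Lower quotas: Arden 4, Brisco 3, Carrow 3, Dorne 1, Eskel 5, Farrow 3 (sum 19, leaving 3 seats).
Remainders in descending order: Dorne 0.7041, Eskel 0.6928, Farrow 0.5463, Arden 0.5317, Brisco 0.5053, Carrow 0.0198.
Largest remainders: Dorne, Eskel, Farrow receive the extra seats.

Arden=4, Brisco=3, Carrow=3, Dorne=2, Eskel=6, Farrow=4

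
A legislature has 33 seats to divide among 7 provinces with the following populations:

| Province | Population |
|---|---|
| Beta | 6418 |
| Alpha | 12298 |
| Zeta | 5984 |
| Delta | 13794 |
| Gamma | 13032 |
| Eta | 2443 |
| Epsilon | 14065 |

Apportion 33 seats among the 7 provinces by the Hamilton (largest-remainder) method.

The standard divisor is 68034/33 ≈ 2061.636.
Standard quotas: Beta 3.1131, Alpha 5.9652, Zeta 2.9025, Delta 6.6908, Gamma 6.3212, Eta 1.1850, Epsilon 6.8223.
Lower quotas: Beta 3, Alpha 5, Zeta 2, Delta 6, Gamma 6, Eta 1, Epsilon 6 (sum 29, leaving 4 seats).
Remainders in descending order: Alpha 0.9652, Zeta 0.9025, Epsilon 0.8223, Delta 0.6908, Gamma 0.3212, Eta 0.1850, Beta 0.1131.
Largest remainders: Alpha, Zeta, Epsilon, Delta receive the extra seats.

Beta 3, Alpha 6, Zeta 3, Delta 7, Gamma 6, Eta 1, Epsilon 7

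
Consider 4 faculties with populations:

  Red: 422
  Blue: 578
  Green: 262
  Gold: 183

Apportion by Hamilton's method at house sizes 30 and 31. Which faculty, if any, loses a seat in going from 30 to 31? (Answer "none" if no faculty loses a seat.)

At 30 seats: Red 9, Blue 12, Green 5, Gold 4.
At 31 seats: Red 9, Blue 12, Green 6, Gold 4.
No faculty's allocation decreased.

none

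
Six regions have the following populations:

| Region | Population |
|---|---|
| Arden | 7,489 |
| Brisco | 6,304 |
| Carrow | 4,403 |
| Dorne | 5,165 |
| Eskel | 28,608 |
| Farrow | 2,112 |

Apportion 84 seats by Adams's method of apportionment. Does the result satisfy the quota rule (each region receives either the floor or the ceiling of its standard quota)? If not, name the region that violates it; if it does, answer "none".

Eskel

Standard quotas: Arden 11.632, Brisco 9.792, Carrow 6.839, Dorne 8.022, Eskel 44.435, Farrow 3.280.
Adams allocation: Arden 12, Brisco 10, Carrow 7, Dorne 8, Eskel 43, Farrow 4.
Eskel has quota 44.435 (lower 44, upper 45) but receives 43 — outside the quota interval.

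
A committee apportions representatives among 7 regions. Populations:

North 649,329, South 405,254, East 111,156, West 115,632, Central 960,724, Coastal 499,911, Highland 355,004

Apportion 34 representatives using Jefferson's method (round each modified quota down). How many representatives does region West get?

Standard divisor 3097010/34 ≈ 91088.529; standard quotas: North 7.129, South 4.449, East 1.220, West 1.269, Central 10.547, Coastal 5.488, Highland 3.897.
Rounding down gives 7, 4, 1, 1, 10, 5, 3 = 31 seats, so the divisor must be adjusted.
With modified divisor 82200: modified quotas North 7.899, South 4.930, East 1.352, West 1.407, Central 11.688, Coastal 6.082, Highland 4.319.
Rounding down: North 7, South 4, East 1, West 1, Central 11, Coastal 6, Highland 4 (total 34).
West receives 1.

1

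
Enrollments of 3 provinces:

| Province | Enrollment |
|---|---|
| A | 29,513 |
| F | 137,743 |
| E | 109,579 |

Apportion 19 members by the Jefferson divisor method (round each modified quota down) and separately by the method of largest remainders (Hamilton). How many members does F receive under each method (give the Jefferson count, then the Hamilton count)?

Jefferson: A 2, F 10, E 7.
Hamilton: A 2, F 9, E 8.
F gets 10 under Jefferson and 9 under Hamilton.

10 and 9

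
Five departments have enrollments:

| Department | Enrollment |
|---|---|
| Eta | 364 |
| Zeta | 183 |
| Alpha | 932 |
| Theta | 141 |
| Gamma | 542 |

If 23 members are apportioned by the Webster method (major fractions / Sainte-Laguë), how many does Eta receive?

Standard divisor 2162/23 ≈ 94; standard quotas: Eta 3.872, Zeta 1.947, Alpha 9.915, Theta 1.500, Gamma 5.766.
Rounding to the nearest integer gives 4, 2, 10, 2, 6 = 24 seats, so the divisor must be adjusted.
With modified divisor 96: modified quotas Eta 3.792, Zeta 1.906, Alpha 9.708, Theta 1.469, Gamma 5.646.
Rounding to the nearest integer: Eta 4, Zeta 2, Alpha 10, Theta 1, Gamma 6 (total 23).
Eta receives 4.

4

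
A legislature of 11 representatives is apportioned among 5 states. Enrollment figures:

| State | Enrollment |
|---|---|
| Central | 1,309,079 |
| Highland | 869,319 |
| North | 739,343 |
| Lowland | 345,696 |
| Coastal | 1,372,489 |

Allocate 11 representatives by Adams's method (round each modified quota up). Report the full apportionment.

Central=3; Highland=2; North=2; Lowland=1; Coastal=3

Standard divisor 4635926/11 ≈ 421447.818; standard quotas: Central 3.106, Highland 2.063, North 1.754, Lowland 0.820, Coastal 3.257.
Rounding up gives 4, 3, 2, 1, 4 = 14 seats, so the divisor must be adjusted.
With modified divisor 556000: modified quotas Central 2.354, Highland 1.564, North 1.330, Lowland 0.622, Coastal 2.469.
Rounding up: Central 3, Highland 2, North 2, Lowland 1, Coastal 3 (total 11).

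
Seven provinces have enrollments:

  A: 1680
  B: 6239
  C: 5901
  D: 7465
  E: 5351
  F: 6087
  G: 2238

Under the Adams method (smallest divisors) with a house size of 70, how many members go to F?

12

Standard divisor 34961/70 ≈ 499.443; standard quotas: A 3.364, B 12.492, C 11.815, D 14.947, E 10.714, F 12.188, G 4.481.
Rounding up gives 4, 13, 12, 15, 11, 13, 5 = 73 seats, so the divisor must be adjusted.
With modified divisor 534: modified quotas A 3.146, B 11.684, C 11.051, D 13.979, E 10.021, F 11.399, G 4.191.
Rounding up: A 4, B 12, C 12, D 14, E 11, F 12, G 5 (total 70).
F receives 12.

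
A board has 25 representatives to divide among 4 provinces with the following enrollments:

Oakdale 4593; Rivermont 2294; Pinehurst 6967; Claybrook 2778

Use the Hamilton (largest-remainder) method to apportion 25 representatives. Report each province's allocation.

Oakdale 7; Rivermont 3; Pinehurst 11; Claybrook 4

Total 16632; standard divisor 16632/25 ≈ 665.28.
Standard quotas: Oakdale 6.9039, Rivermont 3.4482, Pinehurst 10.4723, Claybrook 4.1757.
Lower quotas: Oakdale 6, Rivermont 3, Pinehurst 10, Claybrook 4 (sum 23, leaving 2 seats).
Remainders in descending order: Oakdale 0.9039, Pinehurst 0.4723, Rivermont 0.4482, Claybrook 0.1757.
Largest remainders: Oakdale, Pinehurst receive the extra seats.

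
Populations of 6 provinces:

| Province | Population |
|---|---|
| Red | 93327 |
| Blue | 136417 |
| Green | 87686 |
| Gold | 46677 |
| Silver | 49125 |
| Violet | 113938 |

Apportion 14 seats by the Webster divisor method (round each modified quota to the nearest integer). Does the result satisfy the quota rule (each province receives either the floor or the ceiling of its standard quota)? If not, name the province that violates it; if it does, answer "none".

Standard quotas: Red 2.478, Blue 3.623, Green 2.329, Gold 1.240, Silver 1.305, Violet 3.026.
Webster allocation: Red 3, Blue 4, Green 2, Gold 1, Silver 1, Violet 3.
Every allocation lies between the lower and upper quota.

none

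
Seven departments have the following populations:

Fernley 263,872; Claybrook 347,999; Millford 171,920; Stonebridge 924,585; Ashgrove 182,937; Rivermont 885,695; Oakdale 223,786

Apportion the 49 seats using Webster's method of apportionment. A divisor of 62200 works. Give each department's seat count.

Fernley 4, Claybrook 6, Millford 3, Stonebridge 15, Ashgrove 3, Rivermont 14, Oakdale 4

With modified divisor 62200: modified quotas Fernley 4.242, Claybrook 5.595, Millford 2.764, Stonebridge 14.865, Ashgrove 2.941, Rivermont 14.239, Oakdale 3.598.
Rounding to the nearest integer: Fernley 4, Claybrook 6, Millford 3, Stonebridge 15, Ashgrove 3, Rivermont 14, Oakdale 4 (total 49).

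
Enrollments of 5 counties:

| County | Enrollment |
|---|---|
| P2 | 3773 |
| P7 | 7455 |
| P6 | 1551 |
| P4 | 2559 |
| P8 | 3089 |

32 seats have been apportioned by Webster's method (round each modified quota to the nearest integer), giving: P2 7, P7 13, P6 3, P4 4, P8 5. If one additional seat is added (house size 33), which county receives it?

Priority for the next seat is population ÷ (current seats + 0.5).
Priorities: P2 503.067, P7 552.222, P6 443.143, P4 568.667, P8 561.636.
Highest priority: P4.

P4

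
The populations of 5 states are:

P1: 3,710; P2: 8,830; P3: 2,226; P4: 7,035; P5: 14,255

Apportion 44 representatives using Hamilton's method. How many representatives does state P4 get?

Standard divisor: 36056 ÷ 44 ≈ 819.455.
Standard quotas: P1 4.5274, P2 10.7755, P3 2.7164, P4 8.5850, P5 17.3957.
Lower quotas: P1 4, P2 10, P3 2, P4 8, P5 17 (sum 41, leaving 3 seats).
Remainders in descending order: P2 0.7755, P3 0.7164, P4 0.5850, P1 0.5274, P5 0.3957.
Largest remainders: P2, P3, P4 receive the extra seats.
P4 receives 9.

9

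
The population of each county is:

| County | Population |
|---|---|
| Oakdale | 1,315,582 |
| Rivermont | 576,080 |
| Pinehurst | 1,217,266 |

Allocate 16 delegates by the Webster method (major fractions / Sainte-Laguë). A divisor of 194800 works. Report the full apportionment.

With modified divisor 194800: modified quotas Oakdale 6.754, Rivermont 2.957, Pinehurst 6.249.
Rounding to the nearest integer: Oakdale 7, Rivermont 3, Pinehurst 6 (total 16).

Oakdale=7, Rivermont=3, Pinehurst=6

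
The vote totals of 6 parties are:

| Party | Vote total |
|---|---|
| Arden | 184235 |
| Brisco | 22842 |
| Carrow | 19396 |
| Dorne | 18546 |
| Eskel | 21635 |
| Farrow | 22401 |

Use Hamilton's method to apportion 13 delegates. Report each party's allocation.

Standard divisor: 289055 ÷ 13 = 22235.
Standard quotas: Arden 8.2858, Brisco 1.0273, Carrow 0.8723, Dorne 0.8341, Eskel 0.9730, Farrow 1.0075.
Lower quotas: Arden 8, Brisco 1, Carrow 0, Dorne 0, Eskel 0, Farrow 1 (sum 10, leaving 3 seats).
Remainders in descending order: Eskel 0.9730, Carrow 0.8723, Dorne 0.8341, Arden 0.2858, Brisco 0.0273, Farrow 0.0075.
Largest remainders: Eskel, Carrow, Dorne receive the extra seats.

Arden 8; Brisco 1; Carrow 1; Dorne 1; Eskel 1; Farrow 1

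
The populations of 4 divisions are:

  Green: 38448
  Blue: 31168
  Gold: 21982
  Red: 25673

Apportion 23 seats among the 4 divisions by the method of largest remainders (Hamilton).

Total 117271; standard divisor 117271/23 ≈ 5098.739.
Standard quotas: Green 7.5407, Blue 6.1129, Gold 4.3113, Red 5.0352.
Lower quotas: Green 7, Blue 6, Gold 4, Red 5 (sum 22, leaving 1 seat).
Remainders in descending order: Green 0.5407, Gold 0.3113, Blue 0.1129, Red 0.0352.
The surplus seat goes to Green.

Green 8, Blue 6, Gold 4, Red 5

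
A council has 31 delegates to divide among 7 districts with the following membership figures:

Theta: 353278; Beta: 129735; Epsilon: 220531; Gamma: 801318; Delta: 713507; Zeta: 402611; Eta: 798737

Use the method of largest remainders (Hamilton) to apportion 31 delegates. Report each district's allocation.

Theta: 3; Beta: 1; Epsilon: 2; Gamma: 7; Delta: 7; Zeta: 4; Eta: 7

Total 3419717; standard divisor 3419717/31 ≈ 110313.452.
Standard quotas: Theta 3.2025, Beta 1.1761, Epsilon 1.9991, Gamma 7.2640, Delta 6.4680, Zeta 3.6497, Eta 7.2406.
Lower quotas: Theta 3, Beta 1, Epsilon 1, Gamma 7, Delta 6, Zeta 3, Eta 7 (sum 28, leaving 3 seats).
Remainders in descending order: Epsilon 0.9991, Zeta 0.6497, Delta 0.4680, Gamma 0.2640, Eta 0.2406, Theta 0.2025, Beta 0.1761.
The surplus seats go to Epsilon, Zeta, Delta.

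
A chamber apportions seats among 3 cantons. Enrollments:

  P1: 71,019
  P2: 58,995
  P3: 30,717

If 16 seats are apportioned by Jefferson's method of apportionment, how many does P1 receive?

Standard divisor 160731/16 ≈ 10045.688; standard quotas: P1 7.070, P2 5.873, P3 3.058.
Rounding down gives 7, 5, 3 = 15 seats, so the divisor must be adjusted.
With modified divisor 9400: modified quotas P1 7.555, P2 6.276, P3 3.268.
Rounding down: P1 7, P2 6, P3 3 (total 16).
P1 receives 7.

7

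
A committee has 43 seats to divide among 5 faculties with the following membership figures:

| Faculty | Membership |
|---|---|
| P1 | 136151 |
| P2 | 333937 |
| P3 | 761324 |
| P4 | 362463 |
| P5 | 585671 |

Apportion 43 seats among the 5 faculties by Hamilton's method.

P1: 3, P2: 7, P3: 15, P4: 7, P5: 11

The standard divisor is 2179546/43 ≈ 50687.116.
Standard quotas: P1 2.6861, P2 6.5882, P3 15.0201, P4 7.1510, P5 11.5546.
Lower quotas: P1 2, P2 6, P3 15, P4 7, P5 11 (sum 41, leaving 2 seats).
Remainders in descending order: P1 0.6861, P2 0.5882, P5 0.5546, P4 0.1510, P3 0.0201.
Largest remainders: P1, P2 receive the extra seats.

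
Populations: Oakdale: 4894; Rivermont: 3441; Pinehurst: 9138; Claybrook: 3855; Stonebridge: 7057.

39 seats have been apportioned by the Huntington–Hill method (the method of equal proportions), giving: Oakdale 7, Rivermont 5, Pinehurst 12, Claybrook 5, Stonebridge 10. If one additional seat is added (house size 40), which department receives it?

Priority for the next seat is population ÷ (√(s·(s+1))).
Priorities: Oakdale 653.988, Rivermont 628.238, Pinehurst 731.626, Claybrook 703.823, Stonebridge 672.859.
Highest priority: Pinehurst.

Pinehurst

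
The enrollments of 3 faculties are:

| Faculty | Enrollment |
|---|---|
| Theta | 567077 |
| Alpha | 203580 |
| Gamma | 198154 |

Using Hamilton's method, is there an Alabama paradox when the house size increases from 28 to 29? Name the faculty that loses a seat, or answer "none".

At 28 seats: Theta 16, Alpha 6, Gamma 6.
At 29 seats: Theta 17, Alpha 6, Gamma 6.
No faculty's allocation decreased.

none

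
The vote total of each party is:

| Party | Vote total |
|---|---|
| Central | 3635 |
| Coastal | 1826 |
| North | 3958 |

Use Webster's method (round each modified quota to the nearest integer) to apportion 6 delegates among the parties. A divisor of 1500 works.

Central 2, Coastal 1, North 3

With modified divisor 1500: modified quotas Central 2.423, Coastal 1.217, North 2.639.
Rounding to the nearest integer: Central 2, Coastal 1, North 3 (total 6).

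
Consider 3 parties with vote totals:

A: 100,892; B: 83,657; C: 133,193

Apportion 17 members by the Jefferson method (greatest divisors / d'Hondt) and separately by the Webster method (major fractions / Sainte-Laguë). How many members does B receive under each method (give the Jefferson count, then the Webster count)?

4 and 5

Jefferson: A 6, B 4, C 7.
Webster: A 5, B 5, C 7.
B gets 4 under Jefferson and 5 under Webster.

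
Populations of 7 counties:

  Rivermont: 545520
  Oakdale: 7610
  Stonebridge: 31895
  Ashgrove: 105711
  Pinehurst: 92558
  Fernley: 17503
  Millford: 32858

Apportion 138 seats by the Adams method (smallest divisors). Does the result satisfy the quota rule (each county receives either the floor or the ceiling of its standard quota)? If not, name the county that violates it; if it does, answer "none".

Rivermont

Standard quotas: Rivermont 90.303, Oakdale 1.260, Stonebridge 5.280, Ashgrove 17.499, Pinehurst 15.322, Fernley 2.897, Millford 5.439.
Adams allocation: Rivermont 88, Oakdale 2, Stonebridge 6, Ashgrove 18, Pinehurst 15, Fernley 3, Millford 6.
Rivermont has quota 90.303 (lower 90, upper 91) but receives 88 — outside the quota interval.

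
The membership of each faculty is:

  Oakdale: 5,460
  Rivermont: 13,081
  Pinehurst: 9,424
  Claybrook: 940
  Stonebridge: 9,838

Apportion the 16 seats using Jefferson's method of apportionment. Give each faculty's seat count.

Oakdale 2, Rivermont 6, Pinehurst 4, Claybrook 0, Stonebridge 4

Standard divisor 38743/16 ≈ 2421.438; standard quotas: Oakdale 2.255, Rivermont 5.402, Pinehurst 3.892, Claybrook 0.388, Stonebridge 4.063.
Rounding down gives 2, 5, 3, 0, 4 = 14 seats, so the divisor must be adjusted.
With modified divisor 2100: modified quotas Oakdale 2.600, Rivermont 6.229, Pinehurst 4.488, Claybrook 0.448, Stonebridge 4.685.
Rounding down: Oakdale 2, Rivermont 6, Pinehurst 4, Claybrook 0, Stonebridge 4 (total 16).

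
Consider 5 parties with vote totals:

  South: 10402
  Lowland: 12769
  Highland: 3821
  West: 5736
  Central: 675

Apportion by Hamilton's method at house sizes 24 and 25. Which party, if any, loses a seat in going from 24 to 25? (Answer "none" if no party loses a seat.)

At 24 seats: South 7, Lowland 9, Highland 3, West 4, Central 1.
At 25 seats: South 8, Lowland 10, Highland 3, West 4, Central 0.
Central drops from 1 to 0.

Central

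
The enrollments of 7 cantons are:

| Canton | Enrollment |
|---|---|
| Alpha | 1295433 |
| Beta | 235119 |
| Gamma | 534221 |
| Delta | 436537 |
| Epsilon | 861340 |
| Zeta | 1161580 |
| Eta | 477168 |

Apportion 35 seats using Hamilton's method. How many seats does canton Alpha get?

9

Total 5001398; standard divisor 5001398/35 ≈ 142897.086.
Standard quotas: Alpha 9.0655, Beta 1.6454, Gamma 3.7385, Delta 3.0549, Epsilon 6.0277, Zeta 8.1288, Eta 3.3392.
Lower quotas: Alpha 9, Beta 1, Gamma 3, Delta 3, Epsilon 6, Zeta 8, Eta 3 (sum 33, leaving 2 seats).
Remainders in descending order: Gamma 0.7385, Beta 0.6454, Eta 0.3392, Zeta 0.1288, Alpha 0.0655, Delta 0.0549, Epsilon 0.0277.
The surplus seats go to Gamma, Beta.
Alpha receives 9.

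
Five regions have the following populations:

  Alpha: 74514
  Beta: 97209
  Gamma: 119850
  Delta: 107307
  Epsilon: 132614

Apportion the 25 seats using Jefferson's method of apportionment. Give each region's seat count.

Standard divisor 531494/25 ≈ 21259.76; standard quotas: Alpha 3.505, Beta 4.572, Gamma 5.637, Delta 5.047, Epsilon 6.238.
Rounding down gives 3, 4, 5, 5, 6 = 23 seats, so the divisor must be adjusted.
With modified divisor 19200: modified quotas Alpha 3.881, Beta 5.063, Gamma 6.242, Delta 5.589, Epsilon 6.907.
Rounding down: Alpha 3, Beta 5, Gamma 6, Delta 5, Epsilon 6 (total 25).

Alpha=3; Beta=5; Gamma=6; Delta=5; Epsilon=6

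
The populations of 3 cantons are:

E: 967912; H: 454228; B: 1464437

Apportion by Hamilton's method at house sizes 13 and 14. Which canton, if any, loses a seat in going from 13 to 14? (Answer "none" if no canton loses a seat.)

none

At 13 seats: E 4, H 2, B 7.
At 14 seats: E 5, H 2, B 7.
No canton's allocation decreased.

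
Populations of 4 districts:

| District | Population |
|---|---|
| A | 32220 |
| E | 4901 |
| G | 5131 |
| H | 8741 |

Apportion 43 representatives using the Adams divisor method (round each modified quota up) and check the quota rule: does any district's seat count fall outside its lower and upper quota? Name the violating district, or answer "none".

Standard quotas: A 27.170, E 4.133, G 4.327, H 7.371.
Adams allocation: A 26, E 4, G 5, H 8.
A has quota 27.170 (lower 27, upper 28) but receives 26 — outside the quota interval.

A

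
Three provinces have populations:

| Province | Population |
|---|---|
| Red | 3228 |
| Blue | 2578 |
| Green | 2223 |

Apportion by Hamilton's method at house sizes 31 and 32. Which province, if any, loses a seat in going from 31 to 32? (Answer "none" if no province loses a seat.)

none

At 31 seats: Red 12, Blue 10, Green 9.
At 32 seats: Red 13, Blue 10, Green 9.
No province's allocation decreased.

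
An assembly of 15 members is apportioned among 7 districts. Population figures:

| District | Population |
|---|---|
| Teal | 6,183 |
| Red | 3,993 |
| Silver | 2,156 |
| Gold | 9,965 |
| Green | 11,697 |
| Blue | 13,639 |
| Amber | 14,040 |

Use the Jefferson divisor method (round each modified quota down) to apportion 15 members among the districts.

Standard divisor 61673/15 ≈ 4111.533; standard quotas: Teal 1.504, Red 0.971, Silver 0.524, Gold 2.424, Green 2.845, Blue 3.317, Amber 3.415.
Rounding down gives 1, 0, 0, 2, 2, 3, 3 = 11 seats, so the divisor must be adjusted.
With modified divisor 3370: modified quotas Teal 1.835, Red 1.185, Silver 0.640, Gold 2.957, Green 3.471, Blue 4.047, Amber 4.166.
Rounding down: Teal 1, Red 1, Silver 0, Gold 2, Green 3, Blue 4, Amber 4 (total 15).

Teal 1; Red 1; Silver 0; Gold 2; Green 3; Blue 4; Amber 4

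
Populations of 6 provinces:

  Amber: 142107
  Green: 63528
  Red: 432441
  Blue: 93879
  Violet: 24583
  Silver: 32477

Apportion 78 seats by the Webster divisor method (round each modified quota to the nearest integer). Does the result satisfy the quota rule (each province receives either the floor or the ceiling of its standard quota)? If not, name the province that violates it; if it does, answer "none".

Red

Standard quotas: Amber 14.048, Green 6.280, Red 42.750, Blue 9.281, Violet 2.430, Silver 3.211.
Webster allocation: Amber 14, Green 6, Red 44, Blue 9, Violet 2, Silver 3.
Red has quota 42.750 (lower 42, upper 43) but receives 44 — outside the quota interval.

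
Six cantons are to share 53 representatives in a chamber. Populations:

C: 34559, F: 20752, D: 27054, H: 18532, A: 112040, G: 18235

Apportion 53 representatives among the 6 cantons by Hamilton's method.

The standard divisor is 231172/53 ≈ 4361.736.
Standard quotas: C 7.9232, F 4.7577, D 6.2026, H 4.2488, A 25.6870, G 4.1807.
Lower quotas: C 7, F 4, D 6, H 4, A 25, G 4 (sum 50, leaving 3 seats).
Remainders in descending order: C 0.9232, F 0.7577, A 0.6870, H 0.2488, D 0.2026, G 0.1807.
Largest remainders: C, F, A receive the extra seats.

C=8, F=5, D=6, H=4, A=26, G=4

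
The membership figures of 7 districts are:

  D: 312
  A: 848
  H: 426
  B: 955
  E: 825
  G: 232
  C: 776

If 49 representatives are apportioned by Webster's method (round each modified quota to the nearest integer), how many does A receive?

9

Standard divisor 4374/49 ≈ 89.265; standard quotas: D 3.495, A 9.500, H 4.772, B 10.698, E 9.242, G 2.599, C 8.693.
Rounding to the nearest integer gives D 3, A 9, H 5, B 11, E 9, G 3, C 9 — total 49, matching the house size, so no adjustment is needed.
A receives 9.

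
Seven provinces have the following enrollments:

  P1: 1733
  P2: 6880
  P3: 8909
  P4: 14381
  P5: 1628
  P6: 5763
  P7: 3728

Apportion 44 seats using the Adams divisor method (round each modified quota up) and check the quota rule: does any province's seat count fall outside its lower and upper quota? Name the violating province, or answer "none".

Standard quotas: P1 1.772, P2 7.036, P3 9.112, P4 14.708, P5 1.665, P6 5.894, P7 3.813.
Adams allocation: P1 2, P2 7, P3 9, P4 14, P5 2, P6 6, P7 4.
Every allocation lies between the lower and upper quota.

none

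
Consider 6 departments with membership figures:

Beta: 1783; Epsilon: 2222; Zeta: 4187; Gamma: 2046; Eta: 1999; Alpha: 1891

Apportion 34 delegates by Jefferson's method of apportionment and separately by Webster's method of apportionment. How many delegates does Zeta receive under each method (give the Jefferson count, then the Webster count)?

Jefferson: Beta 4, Epsilon 5, Zeta 11, Gamma 5, Eta 5, Alpha 4.
Webster: Beta 4, Epsilon 5, Zeta 10, Gamma 5, Eta 5, Alpha 5.
Zeta gets 11 under Jefferson and 10 under Webster.

11 and 10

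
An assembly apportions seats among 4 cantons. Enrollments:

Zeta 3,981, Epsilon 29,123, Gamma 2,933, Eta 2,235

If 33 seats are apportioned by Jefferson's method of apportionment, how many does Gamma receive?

Standard divisor 38272/33 ≈ 1159.758; standard quotas: Zeta 3.433, Epsilon 25.111, Gamma 2.529, Eta 1.927.
Rounding down gives 3, 25, 2, 1 = 31 seats, so the divisor must be adjusted.
With modified divisor 1100: modified quotas Zeta 3.619, Epsilon 26.475, Gamma 2.666, Eta 2.032.
Rounding down: Zeta 3, Epsilon 26, Gamma 2, Eta 2 (total 33).
Gamma receives 2.

2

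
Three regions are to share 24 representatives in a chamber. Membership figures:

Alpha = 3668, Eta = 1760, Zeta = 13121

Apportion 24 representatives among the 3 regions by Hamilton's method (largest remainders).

The standard divisor is 18549/24 ≈ 772.875.
Standard quotas: Alpha 4.7459, Eta 2.2772, Zeta 16.9769.
Lower quotas: Alpha 4, Eta 2, Zeta 16 (sum 22, leaving 2 seats).
Remainders in descending order: Zeta 0.9769, Alpha 0.7459, Eta 0.2772.
Largest remainders: Zeta, Alpha receive the extra seats.

Alpha 5; Eta 2; Zeta 17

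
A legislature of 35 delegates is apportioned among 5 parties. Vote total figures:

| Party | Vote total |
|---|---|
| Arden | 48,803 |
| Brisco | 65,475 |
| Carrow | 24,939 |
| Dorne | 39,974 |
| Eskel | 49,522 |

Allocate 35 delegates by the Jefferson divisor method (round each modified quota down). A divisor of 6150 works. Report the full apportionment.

Arden 7; Brisco 10; Carrow 4; Dorne 6; Eskel 8

With modified divisor 6150: modified quotas Arden 7.935, Brisco 10.646, Carrow 4.055, Dorne 6.500, Eskel 8.052.
Rounding down: Arden 7, Brisco 10, Carrow 4, Dorne 6, Eskel 8 (total 35).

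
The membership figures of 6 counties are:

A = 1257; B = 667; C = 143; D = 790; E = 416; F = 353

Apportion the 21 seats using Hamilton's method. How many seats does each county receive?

Standard divisor: 3626 ÷ 21 ≈ 172.667.
Standard quotas: A 7.280, B 3.863, C 0.828, D 4.575, E 2.409, F 2.044.
Lower quotas: A 7, B 3, C 0, D 4, E 2, F 2 (sum 18, leaving 3 seats).
Remainders in descending order: B 0.863, C 0.828, D 0.575, E 0.409, A 0.280, F 0.044.
The surplus seats go to B, C, D.

A=7; B=4; C=1; D=5; E=2; F=2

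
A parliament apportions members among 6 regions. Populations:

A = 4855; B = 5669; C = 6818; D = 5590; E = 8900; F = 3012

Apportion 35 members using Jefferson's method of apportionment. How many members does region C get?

7

Standard divisor 34844/35 ≈ 995.543; standard quotas: A 4.877, B 5.694, C 6.849, D 5.615, E 8.940, F 3.025.
Rounding down gives 4, 5, 6, 5, 8, 3 = 31 seats, so the divisor must be adjusted.
With modified divisor 940: modified quotas A 5.165, B 6.031, C 7.253, D 5.947, E 9.468, F 3.204.
Rounding down: A 5, B 6, C 7, D 5, E 9, F 3 (total 35).
C receives 7.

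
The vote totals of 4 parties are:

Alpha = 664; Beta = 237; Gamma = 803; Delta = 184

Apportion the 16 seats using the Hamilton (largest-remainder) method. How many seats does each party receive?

The standard divisor is 1888/16 = 118.
Standard quotas: Alpha 5.627, Beta 2.008, Gamma 6.805, Delta 1.559.
Lower quotas: Alpha 5, Beta 2, Gamma 6, Delta 1 (sum 14, leaving 2 seats).
Remainders in descending order: Gamma 0.805, Alpha 0.627, Delta 0.559, Beta 0.008.
Largest remainders: Gamma, Alpha receive the extra seats.

Alpha 6, Beta 2, Gamma 7, Delta 1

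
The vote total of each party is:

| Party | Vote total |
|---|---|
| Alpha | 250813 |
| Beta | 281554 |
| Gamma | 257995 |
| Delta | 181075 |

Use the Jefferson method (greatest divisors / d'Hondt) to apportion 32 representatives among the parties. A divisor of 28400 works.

Alpha 8, Beta 9, Gamma 9, Delta 6

With modified divisor 28400: modified quotas Alpha 8.831, Beta 9.914, Gamma 9.084, Delta 6.376.
Rounding down: Alpha 8, Beta 9, Gamma 9, Delta 6 (total 32).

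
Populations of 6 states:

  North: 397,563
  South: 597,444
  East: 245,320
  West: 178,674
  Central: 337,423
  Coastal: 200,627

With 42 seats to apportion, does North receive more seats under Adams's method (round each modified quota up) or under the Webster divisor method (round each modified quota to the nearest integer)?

Adams: North 8, South 13, East 5, West 4, Central 7, Coastal 5.
Webster: North 9, South 13, East 5, West 4, Central 7, Coastal 4.
North gets 8 under Adams and 9 under Webster.

Webster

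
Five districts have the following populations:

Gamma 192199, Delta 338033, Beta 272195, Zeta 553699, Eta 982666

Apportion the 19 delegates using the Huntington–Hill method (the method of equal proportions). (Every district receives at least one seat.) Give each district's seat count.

With divisor 127563: modified quotas Gamma 1.507, Delta 2.650, Beta 2.134, Zeta 4.341, Eta 7.703.
Geometric-mean thresholds: Gamma √(1·2)=1.414, Delta √(2·3)=2.449, Beta √(2·3)=2.449, Zeta √(4·5)=4.472, Eta √(7·8)=7.483.
Each quota rounded against its threshold gives Gamma 2, Delta 3, Beta 2, Zeta 4, Eta 8 (total 19).

Gamma: 2; Delta: 3; Beta: 2; Zeta: 4; Eta: 8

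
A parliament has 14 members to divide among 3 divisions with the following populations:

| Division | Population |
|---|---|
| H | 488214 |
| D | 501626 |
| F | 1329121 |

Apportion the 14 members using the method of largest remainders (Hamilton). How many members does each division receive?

Standard divisor: 2318961 ÷ 14 ≈ 165640.071.
Standard quotas: H 2.9474, D 3.0284, F 8.0242.
Lower quotas: H 2, D 3, F 8 (sum 13, leaving 1 seat).
Remainders in descending order: H 0.9474, D 0.0284, F 0.0242.
The surplus seat goes to H.

H=3, D=3, F=8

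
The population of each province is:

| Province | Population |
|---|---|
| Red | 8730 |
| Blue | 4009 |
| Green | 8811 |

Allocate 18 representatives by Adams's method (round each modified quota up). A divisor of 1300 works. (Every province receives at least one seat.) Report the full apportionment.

Red 7, Blue 4, Green 7

With modified divisor 1300: modified quotas Red 6.715, Blue 3.084, Green 6.778.
Rounding up: Red 7, Blue 4, Green 7 (total 18).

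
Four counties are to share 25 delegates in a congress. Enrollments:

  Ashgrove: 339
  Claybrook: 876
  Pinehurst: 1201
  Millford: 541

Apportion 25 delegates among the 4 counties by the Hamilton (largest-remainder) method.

Ashgrove 3; Claybrook 7; Pinehurst 10; Millford 5

Total 2957; standard divisor 2957/25 ≈ 118.28.
Standard quotas: Ashgrove 2.866, Claybrook 7.406, Pinehurst 10.154, Millford 4.574.
Lower quotas: Ashgrove 2, Claybrook 7, Pinehurst 10, Millford 4 (sum 23, leaving 2 seats).
Remainders in descending order: Ashgrove 0.866, Millford 0.574, Claybrook 0.406, Pinehurst 0.154.
Largest remainders: Ashgrove, Millford receive the extra seats.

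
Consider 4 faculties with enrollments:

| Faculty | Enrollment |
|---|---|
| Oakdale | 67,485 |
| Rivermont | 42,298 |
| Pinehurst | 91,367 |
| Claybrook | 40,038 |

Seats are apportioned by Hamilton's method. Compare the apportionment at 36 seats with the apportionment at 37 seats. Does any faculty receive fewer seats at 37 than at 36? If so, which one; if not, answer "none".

At 36 seats: Oakdale 10, Rivermont 6, Pinehurst 14, Claybrook 6.
At 37 seats: Oakdale 10, Rivermont 7, Pinehurst 14, Claybrook 6.
No faculty's allocation decreased.

none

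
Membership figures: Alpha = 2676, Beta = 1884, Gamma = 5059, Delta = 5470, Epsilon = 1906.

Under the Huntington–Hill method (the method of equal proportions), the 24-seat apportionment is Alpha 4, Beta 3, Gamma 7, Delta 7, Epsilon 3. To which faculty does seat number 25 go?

Priority for the next seat is population ÷ (√(s·(s+1))).
Priorities: Alpha 598.372, Beta 543.864, Gamma 676.037, Delta 730.959, Epsilon 550.215.
Highest priority: Delta.

Delta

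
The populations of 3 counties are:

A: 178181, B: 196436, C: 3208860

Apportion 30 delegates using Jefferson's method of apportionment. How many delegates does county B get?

Standard divisor 3583477/30 ≈ 119449.233; standard quotas: A 1.492, B 1.645, C 26.864.
Rounding down gives 1, 1, 26 = 28 seats, so the divisor must be adjusted.
With modified divisor 112600: modified quotas A 1.582, B 1.745, C 28.498.
Rounding down: A 1, B 1, C 28 (total 30).
B receives 1.

1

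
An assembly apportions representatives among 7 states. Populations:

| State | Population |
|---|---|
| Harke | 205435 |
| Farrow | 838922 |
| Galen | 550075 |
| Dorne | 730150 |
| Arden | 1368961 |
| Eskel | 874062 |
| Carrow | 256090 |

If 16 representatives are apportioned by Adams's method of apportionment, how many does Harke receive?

Standard divisor 4823695/16 ≈ 301480.938; standard quotas: Harke 0.681, Farrow 2.783, Galen 1.825, Dorne 2.422, Arden 4.541, Eskel 2.899, Carrow 0.849.
Rounding up gives 1, 3, 2, 3, 5, 3, 1 = 18 seats, so the divisor must be adjusted.
With modified divisor 392300: modified quotas Harke 0.524, Farrow 2.138, Galen 1.402, Dorne 1.861, Arden 3.490, Eskel 2.228, Carrow 0.653.
Rounding up: Harke 1, Farrow 3, Galen 2, Dorne 2, Arden 4, Eskel 3, Carrow 1 (total 16).
Harke receives 1.

1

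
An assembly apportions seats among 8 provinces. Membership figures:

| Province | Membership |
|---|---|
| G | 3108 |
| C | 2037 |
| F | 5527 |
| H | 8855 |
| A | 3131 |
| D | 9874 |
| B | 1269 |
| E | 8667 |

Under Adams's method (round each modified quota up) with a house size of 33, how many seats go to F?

4

Standard divisor 42468/33 ≈ 1286.909; standard quotas: G 2.415, C 1.583, F 4.295, H 6.881, A 2.433, D 7.673, B 0.986, E 6.735.
Rounding up gives 3, 2, 5, 7, 3, 8, 1, 7 = 36 seats, so the divisor must be adjusted.
With modified divisor 1460: modified quotas G 2.129, C 1.395, F 3.786, H 6.065, A 2.145, D 6.763, B 0.869, E 5.936.
Rounding up: G 3, C 2, F 4, H 7, A 3, D 7, B 1, E 6 (total 33).
F receives 4.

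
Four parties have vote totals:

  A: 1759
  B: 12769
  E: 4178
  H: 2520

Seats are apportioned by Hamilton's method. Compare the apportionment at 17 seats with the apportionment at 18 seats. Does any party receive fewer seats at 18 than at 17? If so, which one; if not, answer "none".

At 17 seats: A 2, B 10, E 3, H 2.
At 18 seats: A 1, B 11, E 4, H 2.
A drops from 2 to 1.

A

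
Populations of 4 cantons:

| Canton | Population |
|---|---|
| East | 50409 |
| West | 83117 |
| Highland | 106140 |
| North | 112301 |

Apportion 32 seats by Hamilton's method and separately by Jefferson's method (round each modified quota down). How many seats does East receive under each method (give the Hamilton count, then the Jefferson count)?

Hamilton: East 5, West 7, Highland 10, North 10.
Jefferson: East 4, West 8, Highland 10, North 10.
East gets 5 under Hamilton and 4 under Jefferson.

5 and 4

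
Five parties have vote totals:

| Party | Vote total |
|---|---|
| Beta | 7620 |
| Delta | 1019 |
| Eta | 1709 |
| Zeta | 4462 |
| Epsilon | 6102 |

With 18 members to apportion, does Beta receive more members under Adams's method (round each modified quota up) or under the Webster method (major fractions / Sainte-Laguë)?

Adams: Beta 6, Delta 1, Eta 2, Zeta 4, Epsilon 5.
Webster: Beta 7, Delta 1, Eta 1, Zeta 4, Epsilon 5.
Beta gets 6 under Adams and 7 under Webster.

Webster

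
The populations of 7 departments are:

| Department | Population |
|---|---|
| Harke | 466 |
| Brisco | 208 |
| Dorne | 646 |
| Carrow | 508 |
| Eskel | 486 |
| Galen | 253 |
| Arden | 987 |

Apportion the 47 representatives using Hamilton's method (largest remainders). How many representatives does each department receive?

Standard divisor: 3554 ÷ 47 ≈ 75.617.
Standard quotas: Harke 6.163, Brisco 2.751, Dorne 8.543, Carrow 6.718, Eskel 6.427, Galen 3.346, Arden 13.053.
Lower quotas: Harke 6, Brisco 2, Dorne 8, Carrow 6, Eskel 6, Galen 3, Arden 13 (sum 44, leaving 3 seats).
Remainders in descending order: Brisco 0.751, Carrow 0.718, Dorne 0.543, Eskel 0.427, Galen 0.346, Harke 0.163, Arden 0.053.
Largest remainders: Brisco, Carrow, Dorne receive the extra seats.

Harke 6; Brisco 3; Dorne 9; Carrow 7; Eskel 6; Galen 3; Arden 13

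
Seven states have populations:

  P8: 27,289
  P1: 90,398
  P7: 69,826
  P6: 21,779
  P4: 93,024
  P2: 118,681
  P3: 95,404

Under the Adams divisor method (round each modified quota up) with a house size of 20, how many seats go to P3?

4

Standard divisor 516401/20 ≈ 25820.05; standard quotas: P8 1.057, P1 3.501, P7 2.704, P6 0.843, P4 3.603, P2 4.596, P3 3.695.
Rounding up gives 2, 4, 3, 1, 4, 5, 4 = 23 seats, so the divisor must be adjusted.
With modified divisor 30600: modified quotas P8 0.892, P1 2.954, P7 2.282, P6 0.712, P4 3.040, P2 3.878, P3 3.118.
Rounding up: P8 1, P1 3, P7 3, P6 1, P4 4, P2 4, P3 4 (total 20).
P3 receives 4.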